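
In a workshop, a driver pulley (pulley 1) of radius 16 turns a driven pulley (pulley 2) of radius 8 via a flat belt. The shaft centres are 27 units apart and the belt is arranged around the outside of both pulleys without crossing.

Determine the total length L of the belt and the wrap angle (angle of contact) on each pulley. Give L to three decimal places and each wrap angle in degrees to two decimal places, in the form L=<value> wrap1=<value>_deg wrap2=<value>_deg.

open belt: β = asin((r2−r1)/C) = asin(-8/27) = -17.2353°
wrap1 = π − 2β = 214.4706°
wrap2 = π + 2β = 145.5294°
tangent length = C·cosβ = 25.7876
L = r1·wrap1 + r2·wrap2 + 2·C·cosβ = 16·3.7432 + 8·2.5400 + 2·25.7876 = 131.7864

L=131.786 wrap1=214.47_deg wrap2=145.53_deg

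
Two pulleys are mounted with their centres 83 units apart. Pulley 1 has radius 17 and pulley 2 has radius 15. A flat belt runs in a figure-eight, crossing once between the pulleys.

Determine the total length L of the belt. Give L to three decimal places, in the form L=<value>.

crossed belt: β = asin((r1+r2)/C) = asin(32/83) = 22.6774°
wrap1 = wrap2 = π + 2β = 225.3548°
tangent length = C·cosβ = 76.5833
L = (r1+r2)·wrap + 2·C·cosβ = 32·3.9332 + 2·76.5833 = 279.0284

L=279.028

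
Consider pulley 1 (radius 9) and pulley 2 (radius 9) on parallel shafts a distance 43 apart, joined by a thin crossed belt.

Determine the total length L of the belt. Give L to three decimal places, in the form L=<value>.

L=150.200

crossed belt: β = asin((r1+r2)/C) = asin(18/43) = 24.7465°
wrap1 = wrap2 = π + 2β = 229.4930°
tangent length = C·cosβ = 39.0512
L = (r1+r2)·wrap + 2·C·cosβ = 18·4.0054 + 2·39.0512 = 150.1999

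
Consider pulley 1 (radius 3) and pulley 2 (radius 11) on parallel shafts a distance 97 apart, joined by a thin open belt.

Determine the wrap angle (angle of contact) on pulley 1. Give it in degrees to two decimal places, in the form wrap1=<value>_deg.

open belt: β = asin((r2−r1)/C) = asin(8/97) = 4.7308°
wrap1 = π − 2β = 170.5384°
wrap2 = π + 2β = 189.4616°

wrap1=170.54_deg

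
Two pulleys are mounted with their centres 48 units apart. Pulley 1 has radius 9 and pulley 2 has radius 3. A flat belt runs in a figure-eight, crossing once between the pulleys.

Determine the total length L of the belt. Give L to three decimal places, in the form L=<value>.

L=136.715

crossed belt: β = asin((r1+r2)/C) = asin(12/48) = 14.4775°
wrap1 = wrap2 = π + 2β = 208.9550°
tangent length = C·cosβ = 46.4758
L = (r1+r2)·wrap + 2·C·cosβ = 12·3.6470 + 2·46.4758 = 136.7150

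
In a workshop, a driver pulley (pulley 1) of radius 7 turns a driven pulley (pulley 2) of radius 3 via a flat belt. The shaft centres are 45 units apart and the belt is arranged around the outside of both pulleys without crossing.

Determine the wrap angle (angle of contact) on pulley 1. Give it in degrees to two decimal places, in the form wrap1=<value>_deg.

wrap1=190.20_deg

open belt: β = asin((r2−r1)/C) = asin(-4/45) = -5.0997°
wrap1 = π − 2β = 190.1994°
wrap2 = π + 2β = 169.8006°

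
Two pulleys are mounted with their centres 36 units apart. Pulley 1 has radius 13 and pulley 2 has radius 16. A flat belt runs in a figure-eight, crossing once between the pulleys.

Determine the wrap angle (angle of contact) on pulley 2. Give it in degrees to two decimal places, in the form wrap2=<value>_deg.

crossed belt: β = asin((r1+r2)/C) = asin(29/36) = 53.6639°
wrap1 = wrap2 = π + 2β = 287.3279°

wrap2=287.33_deg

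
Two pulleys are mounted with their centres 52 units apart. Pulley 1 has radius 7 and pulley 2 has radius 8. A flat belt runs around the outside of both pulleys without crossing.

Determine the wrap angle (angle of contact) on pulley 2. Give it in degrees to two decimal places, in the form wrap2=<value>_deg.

wrap2=182.20_deg

open belt: β = asin((r2−r1)/C) = asin(1/52) = 1.1019°
wrap1 = π − 2β = 177.7962°
wrap2 = π + 2β = 182.2038°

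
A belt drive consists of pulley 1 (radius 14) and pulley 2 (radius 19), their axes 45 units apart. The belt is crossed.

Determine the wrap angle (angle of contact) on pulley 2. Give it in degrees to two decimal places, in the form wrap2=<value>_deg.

wrap2=274.33_deg

crossed belt: β = asin((r1+r2)/C) = asin(33/45) = 47.1666°
wrap1 = wrap2 = π + 2β = 274.3331°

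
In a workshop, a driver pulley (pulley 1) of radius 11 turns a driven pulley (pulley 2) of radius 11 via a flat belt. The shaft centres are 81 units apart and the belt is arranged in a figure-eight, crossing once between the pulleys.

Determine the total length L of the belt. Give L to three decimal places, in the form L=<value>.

crossed belt: β = asin((r1+r2)/C) = asin(22/81) = 15.7598°
wrap1 = wrap2 = π + 2β = 211.5196°
tangent length = C·cosβ = 77.9551
L = (r1+r2)·wrap + 2·C·cosβ = 22·3.6917 + 2·77.9551 = 237.1279

L=237.128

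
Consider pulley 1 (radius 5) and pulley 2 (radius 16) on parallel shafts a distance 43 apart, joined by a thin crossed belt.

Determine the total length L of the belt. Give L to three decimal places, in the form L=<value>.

L=162.449

crossed belt: β = asin((r1+r2)/C) = asin(21/43) = 29.2336°
wrap1 = wrap2 = π + 2β = 238.4673°
tangent length = C·cosβ = 37.5233
L = (r1+r2)·wrap + 2·C·cosβ = 21·4.1620 + 2·37.5233 = 162.4495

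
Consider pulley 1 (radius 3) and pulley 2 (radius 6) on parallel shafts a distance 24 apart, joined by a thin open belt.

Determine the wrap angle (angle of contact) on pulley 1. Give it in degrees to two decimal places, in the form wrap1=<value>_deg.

open belt: β = asin((r2−r1)/C) = asin(3/24) = 7.1808°
wrap1 = π − 2β = 165.6385°
wrap2 = π + 2β = 194.3615°

wrap1=165.64_deg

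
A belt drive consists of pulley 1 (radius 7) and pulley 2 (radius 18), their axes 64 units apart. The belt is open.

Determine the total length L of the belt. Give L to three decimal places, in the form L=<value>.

L=208.435

open belt: β = asin((r2−r1)/C) = asin(11/64) = 9.8969°
wrap1 = π − 2β = 160.2063°
wrap2 = π + 2β = 199.7937°
tangent length = C·cosβ = 63.0476
L = r1·wrap1 + r2·wrap2 + 2·C·cosβ = 7·2.7961 + 18·3.4871 + 2·63.0476 = 208.4351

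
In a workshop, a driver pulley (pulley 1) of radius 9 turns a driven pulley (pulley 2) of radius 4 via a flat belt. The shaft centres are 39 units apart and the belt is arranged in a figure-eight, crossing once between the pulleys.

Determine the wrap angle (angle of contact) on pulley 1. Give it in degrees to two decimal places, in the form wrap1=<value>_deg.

wrap1=218.94_deg

crossed belt: β = asin((r1+r2)/C) = asin(13/39) = 19.4712°
wrap1 = wrap2 = π + 2β = 218.9424°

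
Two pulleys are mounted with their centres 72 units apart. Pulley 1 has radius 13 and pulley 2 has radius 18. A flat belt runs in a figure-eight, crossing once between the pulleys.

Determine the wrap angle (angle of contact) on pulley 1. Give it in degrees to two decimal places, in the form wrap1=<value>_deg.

crossed belt: β = asin((r1+r2)/C) = asin(31/72) = 25.5028°
wrap1 = wrap2 = π + 2β = 231.0056°

wrap1=231.01_deg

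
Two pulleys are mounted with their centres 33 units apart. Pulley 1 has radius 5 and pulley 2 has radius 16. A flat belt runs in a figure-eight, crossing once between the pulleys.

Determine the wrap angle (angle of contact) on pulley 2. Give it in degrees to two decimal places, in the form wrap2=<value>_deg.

crossed belt: β = asin((r1+r2)/C) = asin(21/33) = 39.5212°
wrap1 = wrap2 = π + 2β = 259.0424°

wrap2=259.04_deg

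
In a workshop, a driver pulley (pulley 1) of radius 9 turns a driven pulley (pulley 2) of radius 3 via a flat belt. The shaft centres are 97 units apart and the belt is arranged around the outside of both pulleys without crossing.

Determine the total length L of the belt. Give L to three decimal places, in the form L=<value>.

open belt: β = asin((r2−r1)/C) = asin(-6/97) = -3.5463°
wrap1 = π − 2β = 187.0927°
wrap2 = π + 2β = 172.9073°
tangent length = C·cosβ = 96.8143
L = r1·wrap1 + r2·wrap2 + 2·C·cosβ = 9·3.2654 + 3·3.0178 + 2·96.8143 = 232.0704

L=232.070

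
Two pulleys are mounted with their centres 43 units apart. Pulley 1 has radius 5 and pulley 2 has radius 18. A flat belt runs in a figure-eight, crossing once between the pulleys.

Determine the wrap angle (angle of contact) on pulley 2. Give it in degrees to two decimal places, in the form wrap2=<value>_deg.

crossed belt: β = asin((r1+r2)/C) = asin(23/43) = 32.3360°
wrap1 = wrap2 = π + 2β = 244.6721°

wrap2=244.67_deg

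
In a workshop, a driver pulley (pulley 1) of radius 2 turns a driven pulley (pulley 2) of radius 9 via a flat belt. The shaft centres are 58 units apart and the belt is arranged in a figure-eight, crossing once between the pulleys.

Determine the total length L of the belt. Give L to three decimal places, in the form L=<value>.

crossed belt: β = asin((r1+r2)/C) = asin(11/58) = 10.9327°
wrap1 = wrap2 = π + 2β = 201.8653°
tangent length = C·cosβ = 56.9473
L = (r1+r2)·wrap + 2·C·cosβ = 11·3.5232 + 2·56.9473 = 152.6500

L=152.650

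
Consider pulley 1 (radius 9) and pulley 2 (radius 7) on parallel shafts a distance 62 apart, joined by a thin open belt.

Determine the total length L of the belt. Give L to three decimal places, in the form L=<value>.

open belt: β = asin((r2−r1)/C) = asin(-2/62) = -1.8486°
wrap1 = π − 2β = 183.6971°
wrap2 = π + 2β = 176.3029°
tangent length = C·cosβ = 61.9677
L = r1·wrap1 + r2·wrap2 + 2·C·cosβ = 9·3.2061 + 7·3.0771 + 2·61.9677 = 174.3300

L=174.330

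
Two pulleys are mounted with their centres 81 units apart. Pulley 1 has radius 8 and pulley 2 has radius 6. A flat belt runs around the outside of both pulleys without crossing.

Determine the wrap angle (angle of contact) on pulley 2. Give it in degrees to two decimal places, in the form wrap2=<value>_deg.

wrap2=177.17_deg

open belt: β = asin((r2−r1)/C) = asin(-2/81) = -1.4149°
wrap1 = π − 2β = 182.8297°
wrap2 = π + 2β = 177.1703°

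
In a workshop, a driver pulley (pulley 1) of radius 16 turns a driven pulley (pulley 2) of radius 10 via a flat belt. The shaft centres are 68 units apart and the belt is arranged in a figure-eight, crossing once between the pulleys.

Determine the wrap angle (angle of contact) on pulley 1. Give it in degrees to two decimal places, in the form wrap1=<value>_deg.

crossed belt: β = asin((r1+r2)/C) = asin(26/68) = 22.4795°
wrap1 = wrap2 = π + 2β = 224.9590°

wrap1=224.96_deg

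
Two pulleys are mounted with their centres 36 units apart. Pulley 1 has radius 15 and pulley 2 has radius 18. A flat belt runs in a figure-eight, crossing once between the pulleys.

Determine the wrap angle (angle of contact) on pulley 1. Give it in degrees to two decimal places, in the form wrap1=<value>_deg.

crossed belt: β = asin((r1+r2)/C) = asin(33/36) = 66.4435°
wrap1 = wrap2 = π + 2β = 312.8871°

wrap1=312.89_deg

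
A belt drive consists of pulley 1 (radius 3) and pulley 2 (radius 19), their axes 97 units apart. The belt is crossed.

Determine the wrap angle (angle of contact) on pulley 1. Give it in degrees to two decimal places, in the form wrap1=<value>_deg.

crossed belt: β = asin((r1+r2)/C) = asin(22/97) = 13.1090°
wrap1 = wrap2 = π + 2β = 206.2180°

wrap1=206.22_deg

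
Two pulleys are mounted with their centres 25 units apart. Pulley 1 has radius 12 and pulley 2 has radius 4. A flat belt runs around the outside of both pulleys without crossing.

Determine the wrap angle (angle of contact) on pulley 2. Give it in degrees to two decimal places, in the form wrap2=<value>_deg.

wrap2=142.67_deg

open belt: β = asin((r2−r1)/C) = asin(-8/25) = -18.6629°
wrap1 = π − 2β = 217.3258°
wrap2 = π + 2β = 142.6742°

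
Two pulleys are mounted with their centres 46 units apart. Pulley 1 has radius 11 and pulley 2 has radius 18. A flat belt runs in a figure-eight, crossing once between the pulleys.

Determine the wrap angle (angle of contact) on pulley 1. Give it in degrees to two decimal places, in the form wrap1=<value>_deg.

crossed belt: β = asin((r1+r2)/C) = asin(29/46) = 39.0822°
wrap1 = wrap2 = π + 2β = 258.1644°

wrap1=258.16_deg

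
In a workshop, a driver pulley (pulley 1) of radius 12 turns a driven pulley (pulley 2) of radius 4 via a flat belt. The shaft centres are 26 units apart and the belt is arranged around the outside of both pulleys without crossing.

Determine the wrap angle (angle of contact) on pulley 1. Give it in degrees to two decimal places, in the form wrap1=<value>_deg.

wrap1=215.84_deg

open belt: β = asin((r2−r1)/C) = asin(-8/26) = -17.9202°
wrap1 = π − 2β = 215.8404°
wrap2 = π + 2β = 144.1596°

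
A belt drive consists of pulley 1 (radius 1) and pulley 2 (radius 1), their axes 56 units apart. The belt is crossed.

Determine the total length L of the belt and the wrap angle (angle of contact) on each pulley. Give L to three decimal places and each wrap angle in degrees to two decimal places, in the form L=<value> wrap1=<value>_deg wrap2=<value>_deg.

L=118.355 wrap1=184.09_deg wrap2=184.09_deg

crossed belt: β = asin((r1+r2)/C) = asin(2/56) = 2.0467°
wrap1 = wrap2 = π + 2β = 184.0934°
tangent length = C·cosβ = 55.9643
L = (r1+r2)·wrap + 2·C·cosβ = 2·3.2130 + 2·55.9643 = 118.3546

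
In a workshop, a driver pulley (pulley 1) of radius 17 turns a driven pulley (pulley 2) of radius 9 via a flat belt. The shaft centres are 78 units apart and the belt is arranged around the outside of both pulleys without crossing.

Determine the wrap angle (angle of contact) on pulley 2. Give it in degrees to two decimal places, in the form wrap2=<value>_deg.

open belt: β = asin((r2−r1)/C) = asin(-8/78) = -5.8868°
wrap1 = π − 2β = 191.7737°
wrap2 = π + 2β = 168.2263°

wrap2=168.23_deg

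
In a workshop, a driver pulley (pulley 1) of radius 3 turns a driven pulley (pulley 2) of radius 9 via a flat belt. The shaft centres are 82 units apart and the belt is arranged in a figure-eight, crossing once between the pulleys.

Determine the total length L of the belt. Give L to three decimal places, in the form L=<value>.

L=203.458

crossed belt: β = asin((r1+r2)/C) = asin(12/82) = 8.4150°
wrap1 = wrap2 = π + 2β = 196.8299°
tangent length = C·cosβ = 81.1172
L = (r1+r2)·wrap + 2·C·cosβ = 12·3.4353 + 2·81.1172 = 203.4584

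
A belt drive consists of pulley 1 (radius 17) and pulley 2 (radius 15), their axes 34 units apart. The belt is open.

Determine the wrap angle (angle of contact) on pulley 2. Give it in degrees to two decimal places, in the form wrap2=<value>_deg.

open belt: β = asin((r2−r1)/C) = asin(-2/34) = -3.3723°
wrap1 = π − 2β = 186.7446°
wrap2 = π + 2β = 173.2554°

wrap2=173.26_deg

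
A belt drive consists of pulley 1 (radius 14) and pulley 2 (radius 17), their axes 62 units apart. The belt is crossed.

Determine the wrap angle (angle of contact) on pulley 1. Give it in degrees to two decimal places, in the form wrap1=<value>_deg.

crossed belt: β = asin((r1+r2)/C) = asin(31/62) = 30.0000°
wrap1 = wrap2 = π + 2β = 240.0000°

wrap1=240.00_deg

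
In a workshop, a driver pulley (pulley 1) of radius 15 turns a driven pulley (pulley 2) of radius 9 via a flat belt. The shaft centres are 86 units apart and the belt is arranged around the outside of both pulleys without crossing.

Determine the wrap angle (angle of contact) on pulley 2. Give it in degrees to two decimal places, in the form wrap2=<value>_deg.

open belt: β = asin((r2−r1)/C) = asin(-6/86) = -4.0006°
wrap1 = π − 2β = 188.0013°
wrap2 = π + 2β = 171.9987°

wrap2=172.00_deg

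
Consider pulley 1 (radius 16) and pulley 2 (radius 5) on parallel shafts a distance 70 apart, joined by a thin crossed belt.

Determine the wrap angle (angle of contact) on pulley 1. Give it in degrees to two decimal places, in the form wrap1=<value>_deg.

wrap1=214.92_deg

crossed belt: β = asin((r1+r2)/C) = asin(21/70) = 17.4576°
wrap1 = wrap2 = π + 2β = 214.9152°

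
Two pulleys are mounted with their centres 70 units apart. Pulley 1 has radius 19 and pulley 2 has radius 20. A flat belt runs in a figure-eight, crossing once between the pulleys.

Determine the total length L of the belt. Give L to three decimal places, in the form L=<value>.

crossed belt: β = asin((r1+r2)/C) = asin(39/70) = 33.8584°
wrap1 = wrap2 = π + 2β = 247.7169°
tangent length = C·cosβ = 58.1292
L = (r1+r2)·wrap + 2·C·cosβ = 39·4.3235 + 2·58.1292 = 284.8739

L=284.874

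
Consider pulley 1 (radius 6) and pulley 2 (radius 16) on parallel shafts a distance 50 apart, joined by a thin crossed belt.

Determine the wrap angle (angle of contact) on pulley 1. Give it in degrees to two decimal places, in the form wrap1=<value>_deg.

crossed belt: β = asin((r1+r2)/C) = asin(22/50) = 26.1039°
wrap1 = wrap2 = π + 2β = 232.2078°

wrap1=232.21_deg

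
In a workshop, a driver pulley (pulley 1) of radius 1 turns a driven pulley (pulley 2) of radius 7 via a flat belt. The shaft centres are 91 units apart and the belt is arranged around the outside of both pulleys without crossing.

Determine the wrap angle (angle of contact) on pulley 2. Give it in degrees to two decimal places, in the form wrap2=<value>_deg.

open belt: β = asin((r2−r1)/C) = asin(6/91) = 3.7805°
wrap1 = π − 2β = 172.4390°
wrap2 = π + 2β = 187.5610°

wrap2=187.56_deg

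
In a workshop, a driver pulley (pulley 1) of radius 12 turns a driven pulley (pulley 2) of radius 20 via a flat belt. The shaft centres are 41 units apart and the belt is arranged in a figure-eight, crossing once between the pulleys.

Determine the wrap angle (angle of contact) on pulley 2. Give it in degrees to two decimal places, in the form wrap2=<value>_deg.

wrap2=282.61_deg

crossed belt: β = asin((r1+r2)/C) = asin(32/41) = 51.3053°
wrap1 = wrap2 = π + 2β = 282.6105°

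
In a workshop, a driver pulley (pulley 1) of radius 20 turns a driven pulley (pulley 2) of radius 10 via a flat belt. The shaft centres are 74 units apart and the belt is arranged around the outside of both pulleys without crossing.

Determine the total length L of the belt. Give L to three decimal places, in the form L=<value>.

open belt: β = asin((r2−r1)/C) = asin(-10/74) = -7.7664°
wrap1 = π − 2β = 195.5329°
wrap2 = π + 2β = 164.4671°
tangent length = C·cosβ = 73.3212
L = r1·wrap1 + r2·wrap2 + 2·C·cosβ = 20·3.4127 + 10·2.8705 + 2·73.3212 = 243.6012

L=243.601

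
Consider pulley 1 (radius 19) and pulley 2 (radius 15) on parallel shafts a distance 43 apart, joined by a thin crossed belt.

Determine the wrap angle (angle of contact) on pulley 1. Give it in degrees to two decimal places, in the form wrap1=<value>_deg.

wrap1=284.50_deg

crossed belt: β = asin((r1+r2)/C) = asin(34/43) = 52.2508°
wrap1 = wrap2 = π + 2β = 284.5015°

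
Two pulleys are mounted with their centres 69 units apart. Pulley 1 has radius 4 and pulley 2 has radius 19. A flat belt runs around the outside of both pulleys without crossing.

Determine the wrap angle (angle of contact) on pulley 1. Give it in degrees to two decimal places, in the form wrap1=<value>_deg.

wrap1=154.89_deg

open belt: β = asin((r2−r1)/C) = asin(15/69) = 12.5559°
wrap1 = π − 2β = 154.8883°
wrap2 = π + 2β = 205.1117°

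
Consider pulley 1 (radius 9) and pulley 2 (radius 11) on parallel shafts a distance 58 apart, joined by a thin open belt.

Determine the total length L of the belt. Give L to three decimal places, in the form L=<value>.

open belt: β = asin((r2−r1)/C) = asin(2/58) = 1.9761°
wrap1 = π − 2β = 176.0478°
wrap2 = π + 2β = 183.9522°
tangent length = C·cosβ = 57.9655
L = r1·wrap1 + r2·wrap2 + 2·C·cosβ = 9·3.0726 + 11·3.2106 + 2·57.9655 = 178.9008

L=178.901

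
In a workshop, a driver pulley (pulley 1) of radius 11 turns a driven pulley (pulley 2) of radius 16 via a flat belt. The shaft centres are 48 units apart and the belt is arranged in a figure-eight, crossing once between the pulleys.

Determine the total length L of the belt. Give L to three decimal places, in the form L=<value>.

crossed belt: β = asin((r1+r2)/C) = asin(27/48) = 34.2289°
wrap1 = wrap2 = π + 2β = 248.4577°
tangent length = C·cosβ = 39.6863
L = (r1+r2)·wrap + 2·C·cosβ = 27·4.3364 + 2·39.6863 = 196.4555

L=196.455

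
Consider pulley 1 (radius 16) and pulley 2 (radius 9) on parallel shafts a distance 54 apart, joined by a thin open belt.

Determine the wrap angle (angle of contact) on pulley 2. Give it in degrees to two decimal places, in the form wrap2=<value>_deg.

wrap2=165.10_deg

open belt: β = asin((r2−r1)/C) = asin(-7/54) = -7.4482°
wrap1 = π − 2β = 194.8964°
wrap2 = π + 2β = 165.1036°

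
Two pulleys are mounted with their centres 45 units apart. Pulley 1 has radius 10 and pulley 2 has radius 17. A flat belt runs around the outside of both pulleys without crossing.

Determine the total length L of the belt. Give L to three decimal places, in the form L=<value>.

open belt: β = asin((r2−r1)/C) = asin(7/45) = 8.9490°
wrap1 = π − 2β = 162.1020°
wrap2 = π + 2β = 197.8980°
tangent length = C·cosβ = 44.4522
L = r1·wrap1 + r2·wrap2 + 2·C·cosβ = 10·2.8292 + 17·3.4540 + 2·44.4522 = 175.9141

L=175.914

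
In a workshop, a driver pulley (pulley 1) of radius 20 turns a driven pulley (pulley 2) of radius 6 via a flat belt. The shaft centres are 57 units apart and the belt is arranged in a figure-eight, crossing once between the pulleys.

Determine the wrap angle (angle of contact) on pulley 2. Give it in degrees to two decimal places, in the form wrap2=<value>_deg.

crossed belt: β = asin((r1+r2)/C) = asin(26/57) = 27.1383°
wrap1 = wrap2 = π + 2β = 234.2767°

wrap2=234.28_deg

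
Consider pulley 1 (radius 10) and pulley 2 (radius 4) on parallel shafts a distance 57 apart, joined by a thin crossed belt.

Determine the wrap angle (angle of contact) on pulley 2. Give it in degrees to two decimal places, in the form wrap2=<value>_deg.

crossed belt: β = asin((r1+r2)/C) = asin(14/57) = 14.2181°
wrap1 = wrap2 = π + 2β = 208.4362°

wrap2=208.44_deg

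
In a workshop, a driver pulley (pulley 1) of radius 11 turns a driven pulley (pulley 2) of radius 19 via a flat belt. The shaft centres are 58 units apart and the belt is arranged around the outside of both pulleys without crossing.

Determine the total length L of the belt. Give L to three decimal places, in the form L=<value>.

open belt: β = asin((r2−r1)/C) = asin(8/58) = 7.9281°
wrap1 = π − 2β = 164.1437°
wrap2 = π + 2β = 195.8563°
tangent length = C·cosβ = 57.4456
L = r1·wrap1 + r2·wrap2 + 2·C·cosβ = 11·2.8648 + 19·3.4183 + 2·57.4456 = 211.3530

L=211.353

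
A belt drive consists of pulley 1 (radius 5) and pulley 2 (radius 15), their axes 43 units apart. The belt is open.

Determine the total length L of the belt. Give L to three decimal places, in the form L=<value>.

L=151.168

open belt: β = asin((r2−r1)/C) = asin(10/43) = 13.4477°
wrap1 = π − 2β = 153.1045°
wrap2 = π + 2β = 206.8955°
tangent length = C·cosβ = 41.8210
L = r1·wrap1 + r2·wrap2 + 2·C·cosβ = 5·2.6722 + 15·3.6110 + 2·41.8210 = 151.1681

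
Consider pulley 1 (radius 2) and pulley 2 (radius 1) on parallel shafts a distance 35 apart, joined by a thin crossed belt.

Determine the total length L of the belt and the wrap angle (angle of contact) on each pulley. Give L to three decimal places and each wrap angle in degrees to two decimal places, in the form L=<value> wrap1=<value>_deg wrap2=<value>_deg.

crossed belt: β = asin((r1+r2)/C) = asin(3/35) = 4.9171°
wrap1 = wrap2 = π + 2β = 189.8342°
tangent length = C·cosβ = 34.8712
L = (r1+r2)·wrap + 2·C·cosβ = 3·3.3132 + 2·34.8712 = 79.6821

L=79.682 wrap1=189.83_deg wrap2=189.83_deg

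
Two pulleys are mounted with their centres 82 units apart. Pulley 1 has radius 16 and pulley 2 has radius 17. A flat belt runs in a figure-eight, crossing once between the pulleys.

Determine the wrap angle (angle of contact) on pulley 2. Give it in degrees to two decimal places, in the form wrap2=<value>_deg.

wrap2=227.46_deg

crossed belt: β = asin((r1+r2)/C) = asin(33/82) = 23.7307°
wrap1 = wrap2 = π + 2β = 227.4615°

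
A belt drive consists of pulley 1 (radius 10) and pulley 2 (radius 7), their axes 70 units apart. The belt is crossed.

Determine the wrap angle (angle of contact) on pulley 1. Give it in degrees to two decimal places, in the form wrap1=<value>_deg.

wrap1=208.11_deg

crossed belt: β = asin((r1+r2)/C) = asin(17/70) = 14.0552°
wrap1 = wrap2 = π + 2β = 208.1105°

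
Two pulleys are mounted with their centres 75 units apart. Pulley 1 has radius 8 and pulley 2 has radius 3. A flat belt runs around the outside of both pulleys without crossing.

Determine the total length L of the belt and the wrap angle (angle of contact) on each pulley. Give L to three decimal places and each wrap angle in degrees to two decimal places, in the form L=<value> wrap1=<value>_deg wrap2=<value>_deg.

open belt: β = asin((r2−r1)/C) = asin(-5/75) = -3.8226°
wrap1 = π − 2β = 187.6451°
wrap2 = π + 2β = 172.3549°
tangent length = C·cosβ = 74.8331
L = r1·wrap1 + r2·wrap2 + 2·C·cosβ = 8·3.2750 + 3·3.0082 + 2·74.8331 = 184.8910

L=184.891 wrap1=187.65_deg wrap2=172.35_deg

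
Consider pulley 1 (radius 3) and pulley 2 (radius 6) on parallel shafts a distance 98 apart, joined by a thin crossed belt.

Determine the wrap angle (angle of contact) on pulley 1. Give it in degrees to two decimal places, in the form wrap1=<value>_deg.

crossed belt: β = asin((r1+r2)/C) = asin(9/98) = 5.2693°
wrap1 = wrap2 = π + 2β = 190.5386°

wrap1=190.54_deg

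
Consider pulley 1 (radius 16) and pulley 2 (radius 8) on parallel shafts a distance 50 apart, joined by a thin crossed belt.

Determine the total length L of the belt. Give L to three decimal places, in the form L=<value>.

L=187.156

crossed belt: β = asin((r1+r2)/C) = asin(24/50) = 28.6854°
wrap1 = wrap2 = π + 2β = 237.3708°
tangent length = C·cosβ = 43.8634
L = (r1+r2)·wrap + 2·C·cosβ = 24·4.1429 + 2·43.8634 = 187.1565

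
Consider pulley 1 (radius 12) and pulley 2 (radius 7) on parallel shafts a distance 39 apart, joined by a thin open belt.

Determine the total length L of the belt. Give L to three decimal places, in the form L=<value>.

L=138.332

open belt: β = asin((r2−r1)/C) = asin(-5/39) = -7.3659°
wrap1 = π − 2β = 194.7318°
wrap2 = π + 2β = 165.2682°
tangent length = C·cosβ = 38.6782
L = r1·wrap1 + r2·wrap2 + 2·C·cosβ = 12·3.3987 + 7·2.8845 + 2·38.6782 = 138.3322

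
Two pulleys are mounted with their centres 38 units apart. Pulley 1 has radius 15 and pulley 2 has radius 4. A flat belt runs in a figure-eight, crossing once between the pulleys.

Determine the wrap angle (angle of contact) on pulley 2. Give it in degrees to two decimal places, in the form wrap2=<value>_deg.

crossed belt: β = asin((r1+r2)/C) = asin(19/38) = 30.0000°
wrap1 = wrap2 = π + 2β = 240.0000°

wrap2=240.00_deg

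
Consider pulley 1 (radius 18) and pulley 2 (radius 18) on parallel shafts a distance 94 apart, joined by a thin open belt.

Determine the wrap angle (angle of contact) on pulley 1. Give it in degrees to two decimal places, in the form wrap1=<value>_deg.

open belt: β = asin((r2−r1)/C) = asin(0/94) = 0.0000°
wrap1 = π − 2β = 180.0000°
wrap2 = π + 2β = 180.0000°

wrap1=180.00_deg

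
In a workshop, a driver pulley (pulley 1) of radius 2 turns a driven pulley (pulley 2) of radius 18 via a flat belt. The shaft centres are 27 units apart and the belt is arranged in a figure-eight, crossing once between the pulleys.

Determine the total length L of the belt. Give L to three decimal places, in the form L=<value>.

crossed belt: β = asin((r1+r2)/C) = asin(20/27) = 47.7946°
wrap1 = wrap2 = π + 2β = 275.5891°
tangent length = C·cosβ = 18.1384
L = (r1+r2)·wrap + 2·C·cosβ = 20·4.8099 + 2·18.1384 = 132.4755

L=132.475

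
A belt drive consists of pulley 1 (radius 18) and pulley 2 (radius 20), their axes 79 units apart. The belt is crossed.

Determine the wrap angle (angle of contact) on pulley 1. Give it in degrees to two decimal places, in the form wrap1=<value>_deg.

crossed belt: β = asin((r1+r2)/C) = asin(38/79) = 28.7516°
wrap1 = wrap2 = π + 2β = 237.5031°

wrap1=237.50_deg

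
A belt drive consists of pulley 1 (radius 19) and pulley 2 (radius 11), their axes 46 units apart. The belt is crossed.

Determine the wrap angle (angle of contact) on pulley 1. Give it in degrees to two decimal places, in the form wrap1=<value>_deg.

crossed belt: β = asin((r1+r2)/C) = asin(30/46) = 40.7057°
wrap1 = wrap2 = π + 2β = 261.4114°

wrap1=261.41_deg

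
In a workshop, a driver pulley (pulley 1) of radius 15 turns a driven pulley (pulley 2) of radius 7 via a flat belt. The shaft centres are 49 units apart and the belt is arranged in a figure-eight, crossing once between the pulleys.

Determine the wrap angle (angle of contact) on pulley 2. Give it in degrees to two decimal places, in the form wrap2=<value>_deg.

crossed belt: β = asin((r1+r2)/C) = asin(22/49) = 26.6782°
wrap1 = wrap2 = π + 2β = 233.3565°

wrap2=233.36_deg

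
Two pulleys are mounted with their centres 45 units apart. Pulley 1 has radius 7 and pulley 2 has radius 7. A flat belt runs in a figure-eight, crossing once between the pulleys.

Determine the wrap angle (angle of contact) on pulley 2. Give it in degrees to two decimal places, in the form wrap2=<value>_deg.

crossed belt: β = asin((r1+r2)/C) = asin(14/45) = 18.1262°
wrap1 = wrap2 = π + 2β = 216.2524°

wrap2=216.25_deg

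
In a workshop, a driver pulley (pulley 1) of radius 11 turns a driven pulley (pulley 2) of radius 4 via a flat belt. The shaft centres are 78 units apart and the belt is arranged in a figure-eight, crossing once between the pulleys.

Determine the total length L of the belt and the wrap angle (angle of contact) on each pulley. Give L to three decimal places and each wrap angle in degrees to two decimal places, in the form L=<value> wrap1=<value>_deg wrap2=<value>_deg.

L=206.017 wrap1=202.17_deg wrap2=202.17_deg

crossed belt: β = asin((r1+r2)/C) = asin(15/78) = 11.0875°
wrap1 = wrap2 = π + 2β = 202.1750°
tangent length = C·cosβ = 76.5441
L = (r1+r2)·wrap + 2·C·cosβ = 15·3.5286 + 2·76.5441 = 206.0175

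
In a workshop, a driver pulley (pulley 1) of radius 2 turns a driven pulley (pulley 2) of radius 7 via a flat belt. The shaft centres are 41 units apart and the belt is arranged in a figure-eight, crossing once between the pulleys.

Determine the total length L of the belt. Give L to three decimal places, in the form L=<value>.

crossed belt: β = asin((r1+r2)/C) = asin(9/41) = 12.6804°
wrap1 = wrap2 = π + 2β = 205.3608°
tangent length = C·cosβ = 40.0000
L = (r1+r2)·wrap + 2·C·cosβ = 9·3.5842 + 2·40.0000 = 112.2580

L=112.258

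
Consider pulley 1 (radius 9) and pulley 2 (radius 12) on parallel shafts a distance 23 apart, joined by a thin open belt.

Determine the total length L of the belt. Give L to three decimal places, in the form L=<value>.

open belt: β = asin((r2−r1)/C) = asin(3/23) = 7.4947°
wrap1 = π − 2β = 165.0106°
wrap2 = π + 2β = 194.9894°
tangent length = C·cosβ = 22.8035
L = r1·wrap1 + r2·wrap2 + 2·C·cosβ = 9·2.8800 + 12·3.4032 + 2·22.8035 = 112.3653

L=112.365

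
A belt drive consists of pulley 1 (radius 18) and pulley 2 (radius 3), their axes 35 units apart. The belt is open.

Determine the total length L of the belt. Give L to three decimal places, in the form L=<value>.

L=142.506

open belt: β = asin((r2−r1)/C) = asin(-15/35) = -25.3769°
wrap1 = π − 2β = 230.7539°
wrap2 = π + 2β = 129.2461°
tangent length = C·cosβ = 31.6228
L = r1·wrap1 + r2·wrap2 + 2·C·cosβ = 18·4.0274 + 3·2.2558 + 2·31.6228 = 142.5063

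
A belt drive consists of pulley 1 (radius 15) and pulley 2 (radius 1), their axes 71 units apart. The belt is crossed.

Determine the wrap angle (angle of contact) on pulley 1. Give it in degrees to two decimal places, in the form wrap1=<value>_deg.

wrap1=206.05_deg

crossed belt: β = asin((r1+r2)/C) = asin(16/71) = 13.0236°
wrap1 = wrap2 = π + 2β = 206.0472°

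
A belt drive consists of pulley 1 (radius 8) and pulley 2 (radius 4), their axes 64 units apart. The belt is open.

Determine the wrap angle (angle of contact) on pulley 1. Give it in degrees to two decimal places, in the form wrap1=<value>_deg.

wrap1=187.17_deg

open belt: β = asin((r2−r1)/C) = asin(-4/64) = -3.5833°
wrap1 = π − 2β = 187.1666°
wrap2 = π + 2β = 172.8334°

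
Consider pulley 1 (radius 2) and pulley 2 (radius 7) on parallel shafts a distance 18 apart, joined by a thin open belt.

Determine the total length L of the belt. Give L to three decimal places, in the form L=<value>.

L=65.672

open belt: β = asin((r2−r1)/C) = asin(5/18) = 16.1276°
wrap1 = π − 2β = 147.7448°
wrap2 = π + 2β = 212.2552°
tangent length = C·cosβ = 17.2916
L = r1·wrap1 + r2·wrap2 + 2·C·cosβ = 2·2.5786 + 7·3.7046 + 2·17.2916 = 65.6724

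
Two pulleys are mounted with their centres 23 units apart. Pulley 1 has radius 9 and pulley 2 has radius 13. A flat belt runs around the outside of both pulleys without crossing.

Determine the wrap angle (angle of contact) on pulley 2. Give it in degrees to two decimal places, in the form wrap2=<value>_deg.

wrap2=200.03_deg

open belt: β = asin((r2−r1)/C) = asin(4/23) = 10.0154°
wrap1 = π − 2β = 159.9692°
wrap2 = π + 2β = 200.0308°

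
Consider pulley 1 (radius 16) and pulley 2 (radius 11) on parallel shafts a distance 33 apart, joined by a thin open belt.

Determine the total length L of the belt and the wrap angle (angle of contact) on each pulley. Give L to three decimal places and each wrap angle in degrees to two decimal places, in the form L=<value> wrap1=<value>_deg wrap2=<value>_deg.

L=151.582 wrap1=197.43_deg wrap2=162.57_deg

open belt: β = asin((r2−r1)/C) = asin(-5/33) = -8.7147°
wrap1 = π − 2β = 197.4295°
wrap2 = π + 2β = 162.5705°
tangent length = C·cosβ = 32.6190
L = r1·wrap1 + r2·wrap2 + 2·C·cosβ = 16·3.4458 + 11·2.8374 + 2·32.6190 = 151.5820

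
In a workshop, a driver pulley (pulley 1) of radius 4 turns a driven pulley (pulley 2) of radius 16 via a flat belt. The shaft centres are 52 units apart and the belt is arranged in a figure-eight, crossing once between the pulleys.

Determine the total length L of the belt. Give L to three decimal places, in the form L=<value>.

L=174.623

crossed belt: β = asin((r1+r2)/C) = asin(20/52) = 22.6199°
wrap1 = wrap2 = π + 2β = 225.2397°
tangent length = C·cosβ = 48.0000
L = (r1+r2)·wrap + 2·C·cosβ = 20·3.9312 + 2·48.0000 = 174.6235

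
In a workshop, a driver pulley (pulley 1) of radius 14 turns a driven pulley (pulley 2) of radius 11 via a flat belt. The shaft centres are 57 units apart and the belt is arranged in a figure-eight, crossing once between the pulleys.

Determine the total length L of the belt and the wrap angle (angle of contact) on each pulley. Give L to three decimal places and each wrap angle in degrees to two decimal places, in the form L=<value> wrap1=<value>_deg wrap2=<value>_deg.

crossed belt: β = asin((r1+r2)/C) = asin(25/57) = 26.0144°
wrap1 = wrap2 = π + 2β = 232.0287°
tangent length = C·cosβ = 51.2250
L = (r1+r2)·wrap + 2·C·cosβ = 25·4.0497 + 2·51.2250 = 203.6916

L=203.692 wrap1=232.03_deg wrap2=232.03_deg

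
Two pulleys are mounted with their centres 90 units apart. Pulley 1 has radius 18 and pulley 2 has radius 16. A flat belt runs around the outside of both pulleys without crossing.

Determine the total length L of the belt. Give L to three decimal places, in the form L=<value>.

open belt: β = asin((r2−r1)/C) = asin(-2/90) = -1.2733°
wrap1 = π − 2β = 182.5467°
wrap2 = π + 2β = 177.4533°
tangent length = C·cosβ = 89.9778
L = r1·wrap1 + r2·wrap2 + 2·C·cosβ = 18·3.1860 + 16·3.0971 + 2·89.9778 = 286.8586

L=286.859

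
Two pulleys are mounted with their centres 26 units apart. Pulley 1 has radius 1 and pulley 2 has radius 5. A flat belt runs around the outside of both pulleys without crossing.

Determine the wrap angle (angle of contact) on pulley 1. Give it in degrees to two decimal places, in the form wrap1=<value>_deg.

wrap1=162.30_deg

open belt: β = asin((r2−r1)/C) = asin(4/26) = 8.8499°
wrap1 = π − 2β = 162.3002°
wrap2 = π + 2β = 197.6998°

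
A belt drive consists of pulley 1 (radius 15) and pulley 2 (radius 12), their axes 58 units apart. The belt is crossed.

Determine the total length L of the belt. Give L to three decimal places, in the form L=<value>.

L=213.635

crossed belt: β = asin((r1+r2)/C) = asin(27/58) = 27.7437°
wrap1 = wrap2 = π + 2β = 235.4874°
tangent length = C·cosβ = 51.3323
L = (r1+r2)·wrap + 2·C·cosβ = 27·4.1100 + 2·51.3323 = 213.6353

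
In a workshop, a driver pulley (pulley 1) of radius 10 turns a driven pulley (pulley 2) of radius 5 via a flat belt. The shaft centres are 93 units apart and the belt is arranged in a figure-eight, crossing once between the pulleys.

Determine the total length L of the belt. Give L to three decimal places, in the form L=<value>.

crossed belt: β = asin((r1+r2)/C) = asin(15/93) = 9.2818°
wrap1 = wrap2 = π + 2β = 198.5636°
tangent length = C·cosβ = 91.7824
L = (r1+r2)·wrap + 2·C·cosβ = 15·3.4656 + 2·91.7824 = 235.5485

L=235.549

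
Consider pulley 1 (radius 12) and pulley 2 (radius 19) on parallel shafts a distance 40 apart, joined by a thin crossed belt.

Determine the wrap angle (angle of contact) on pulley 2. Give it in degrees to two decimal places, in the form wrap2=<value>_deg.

crossed belt: β = asin((r1+r2)/C) = asin(31/40) = 50.8050°
wrap1 = wrap2 = π + 2β = 281.6101°

wrap2=281.61_deg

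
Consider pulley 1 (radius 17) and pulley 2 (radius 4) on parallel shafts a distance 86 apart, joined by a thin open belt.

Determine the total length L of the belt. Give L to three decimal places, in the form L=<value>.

L=239.942

open belt: β = asin((r2−r1)/C) = asin(-13/86) = -8.6943°
wrap1 = π − 2β = 197.3886°
wrap2 = π + 2β = 162.6114°
tangent length = C·cosβ = 85.0118
L = r1·wrap1 + r2·wrap2 + 2·C·cosβ = 17·3.4451 + 4·2.8381 + 2·85.0118 = 239.9423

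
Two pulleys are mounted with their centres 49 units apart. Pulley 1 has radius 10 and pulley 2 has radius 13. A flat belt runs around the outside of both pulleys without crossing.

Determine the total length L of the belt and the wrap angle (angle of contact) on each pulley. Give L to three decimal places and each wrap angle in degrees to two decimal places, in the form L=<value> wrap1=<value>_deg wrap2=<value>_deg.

L=170.440 wrap1=172.98_deg wrap2=187.02_deg

open belt: β = asin((r2−r1)/C) = asin(3/49) = 3.5101°
wrap1 = π − 2β = 172.9798°
wrap2 = π + 2β = 187.0202°
tangent length = C·cosβ = 48.9081
L = r1·wrap1 + r2·wrap2 + 2·C·cosβ = 10·3.0191 + 13·3.2641 + 2·48.9081 = 170.4404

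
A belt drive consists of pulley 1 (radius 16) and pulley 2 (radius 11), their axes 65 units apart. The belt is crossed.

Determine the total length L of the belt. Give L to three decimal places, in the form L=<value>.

crossed belt: β = asin((r1+r2)/C) = asin(27/65) = 24.5435°
wrap1 = wrap2 = π + 2β = 229.0871°
tangent length = C·cosβ = 59.1270
L = (r1+r2)·wrap + 2·C·cosβ = 27·3.9983 + 2·59.1270 = 226.2087

L=226.209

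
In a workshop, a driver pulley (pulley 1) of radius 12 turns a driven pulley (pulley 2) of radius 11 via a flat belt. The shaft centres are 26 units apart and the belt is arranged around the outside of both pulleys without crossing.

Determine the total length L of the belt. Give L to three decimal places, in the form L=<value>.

open belt: β = asin((r2−r1)/C) = asin(-1/26) = -2.2042°
wrap1 = π − 2β = 184.4085°
wrap2 = π + 2β = 175.5915°
tangent length = C·cosβ = 25.9808
L = r1·wrap1 + r2·wrap2 + 2·C·cosβ = 12·3.2185 + 11·3.0647 + 2·25.9808 = 124.2951

L=124.295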